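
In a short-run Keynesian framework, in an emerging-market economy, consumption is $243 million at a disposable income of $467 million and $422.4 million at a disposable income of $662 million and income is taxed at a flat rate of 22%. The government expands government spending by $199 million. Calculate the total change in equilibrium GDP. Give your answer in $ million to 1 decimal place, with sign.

MPC = ΔC/ΔYd = (422.4 − 243)/(662 − 467) = 179.4/195 = 0.92.
Spending multiplier = 1/(1 − c(1−t)) = 1/(1 − 0.92×0.78) = 1/0.2824 ≈ 3.541.
ΔY = k × ΔG = (+$199 million) / 0.2824 ≈ +$704.7 million.

+$704.7 million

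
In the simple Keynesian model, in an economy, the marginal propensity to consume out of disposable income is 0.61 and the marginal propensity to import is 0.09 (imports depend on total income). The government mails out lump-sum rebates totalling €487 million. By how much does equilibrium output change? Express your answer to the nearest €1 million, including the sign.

A lump-sum tax change of −€487 million shifts disposable income by +€487 million; first-round consumption changes by −c × ΔT = −0.61 × (−€487 million) = +€297.07 million.
Expenditure multiplier = 1/(1 − c + m) = 1/(1 − 0.61 + 0.09) = 1/0.48 ≈ 2.083.
The tax multiplier is −c × k ≈ −1.271, so ΔY = k × (−c·ΔT) = (+€297.07 million) / 0.48 ≈ +€619 million.

+€619 million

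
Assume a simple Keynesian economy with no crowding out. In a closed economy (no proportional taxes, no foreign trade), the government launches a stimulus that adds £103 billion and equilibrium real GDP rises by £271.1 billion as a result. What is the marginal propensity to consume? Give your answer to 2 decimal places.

0.62

Implied spending multiplier k = ΔY/ΔG = 271.1/103 ≈ 2.632.
Since k = 1/(1 − MPC), MPC = 1 − 1/k = 1 − ΔG/ΔY = 1 − 103/271.1 ≈ 0.62.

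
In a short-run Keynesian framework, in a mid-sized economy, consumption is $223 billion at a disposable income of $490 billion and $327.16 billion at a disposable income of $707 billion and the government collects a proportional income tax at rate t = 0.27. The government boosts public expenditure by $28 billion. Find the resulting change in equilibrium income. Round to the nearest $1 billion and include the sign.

+$43 billion

MPC = ΔC/ΔYd = (327.16 − 223)/(707 − 490) = 104.16/217 = 0.48.
Spending multiplier = 1/(1 − c(1−t)) = 1/(1 − 0.48×0.73) = 1/0.6496 ≈ 1.539.
ΔY = k × ΔG = (+$28 billion) / 0.6496 ≈ +$43 billion.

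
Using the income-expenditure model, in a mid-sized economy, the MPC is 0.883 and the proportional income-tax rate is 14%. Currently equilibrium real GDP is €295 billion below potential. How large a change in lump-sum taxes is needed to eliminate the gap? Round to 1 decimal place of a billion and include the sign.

Spending multiplier = 1/(1 − c(1−t)) = 1/(1 − 0.883×0.86) = 1/0.24062 ≈ 4.156.
Tax multiplier = −c·k = −0.883/0.24062 ≈ −3.67. Need ΔY = +€295 billion, so ΔT = ΔY/(−c·k) = −(+€295 billion) × 0.24062 / 0.883 ≈ −€80.4 billion.
The government should cut lump-sum taxes by €80.4 billion.

−€80.4 billion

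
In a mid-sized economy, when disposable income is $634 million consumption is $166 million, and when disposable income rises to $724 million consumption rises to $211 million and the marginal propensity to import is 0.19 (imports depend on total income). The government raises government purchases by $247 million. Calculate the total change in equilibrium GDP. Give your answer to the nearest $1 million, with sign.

MPC = ΔC/ΔYd = (211 − 166)/(724 − 634) = 45/90 = 0.5.
Expenditure multiplier = 1/(1 − c + m) = 1/(1 − 0.5 + 0.19) = 1/0.69 ≈ 1.449.
ΔY = k × ΔG = (+$247 million) / 0.69 ≈ +$358 million.

+$358 million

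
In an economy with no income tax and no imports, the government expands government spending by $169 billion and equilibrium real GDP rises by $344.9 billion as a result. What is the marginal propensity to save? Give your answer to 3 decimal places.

Implied spending multiplier k = ΔY/ΔG = 344.9/169 ≈ 2.0408.
Since k = 1/(1 − MPC), MPC = 1 − 1/k = 1 − ΔG/ΔY = 1 − 169/344.9 ≈ 0.510.
MPS = 1 − MPC = 0.490.

0.490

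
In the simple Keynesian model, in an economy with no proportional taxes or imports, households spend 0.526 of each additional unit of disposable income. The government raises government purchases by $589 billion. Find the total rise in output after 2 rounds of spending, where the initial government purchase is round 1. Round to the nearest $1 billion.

Round 1 adds ΔG = $589 billion; each later round is MPC = 0.526 times the previous.
After 2 rounds: 589 + 309.814 = ΔG·(1 − c^2)/(1 − c) = 589 × (1 − 0.276676)/0.474 ≈ $899 billion.

$899 billion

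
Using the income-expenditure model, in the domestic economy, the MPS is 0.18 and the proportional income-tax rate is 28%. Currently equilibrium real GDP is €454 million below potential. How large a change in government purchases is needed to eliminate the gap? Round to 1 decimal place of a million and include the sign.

+€186.0 million

MPC = 1 − MPS = 1 − 0.18 = 0.82.
Spending multiplier = 1/(1 − c(1−t)) = 1/(1 − 0.82×0.72) = 1/0.4096 ≈ 2.441.
Need ΔY = +€454 million, so ΔG = ΔY/k = (+€454 million) × 0.4096 ≈ +€186 million.
The government should increase government purchases by €186 million.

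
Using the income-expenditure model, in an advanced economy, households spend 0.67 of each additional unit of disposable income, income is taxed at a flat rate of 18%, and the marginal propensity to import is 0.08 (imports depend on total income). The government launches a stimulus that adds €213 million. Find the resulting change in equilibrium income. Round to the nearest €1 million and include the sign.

+€401 million

Expenditure multiplier = 1/(1 − c(1−t) + m) = 1/(1 − 0.67×0.82 + 0.08) = 1/0.5306 ≈ 1.885.
ΔY = k × ΔG = (+€213 million) / 0.5306 ≈ +€401 million.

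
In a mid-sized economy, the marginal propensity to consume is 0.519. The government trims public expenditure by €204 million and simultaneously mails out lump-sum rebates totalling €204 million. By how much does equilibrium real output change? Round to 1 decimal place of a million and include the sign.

−€204.0 million

Expenditure multiplier = 1/(1 − MPC) = 1/(1 − 0.519) = 1/0.481 ≈ 2.079.
ΔG contributes k·ΔG = (−€204 million) / 0.481 ≈ −€424.1 million.
ΔT of −€204 million changes first-round spending by −c·ΔT = +€105.876 million, contributing k·(−c·ΔT) = (+€105.876 million) / 0.481 ≈ +€220.1 million.
With ΔG = ΔT and no other leakages, the balanced-budget multiplier is 1, so ΔY = ΔG = −€204 million.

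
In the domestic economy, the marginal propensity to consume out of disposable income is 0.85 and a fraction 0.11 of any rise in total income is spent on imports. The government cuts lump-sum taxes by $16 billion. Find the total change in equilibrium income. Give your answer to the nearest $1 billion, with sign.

A lump-sum tax change of −$16 billion shifts disposable income by +$16 billion; first-round consumption changes by −c × ΔT = −0.85 × (−$16 billion) = +$13.6 billion.
Expenditure multiplier = 1/(1 − c + m) = 1/(1 − 0.85 + 0.11) = 1/0.26 ≈ 3.846.
The tax multiplier is −c × k ≈ −3.269, so ΔY = k × (−c·ΔT) = (+$13.6 billion) / 0.26 ≈ +$52 billion.

+$52 billion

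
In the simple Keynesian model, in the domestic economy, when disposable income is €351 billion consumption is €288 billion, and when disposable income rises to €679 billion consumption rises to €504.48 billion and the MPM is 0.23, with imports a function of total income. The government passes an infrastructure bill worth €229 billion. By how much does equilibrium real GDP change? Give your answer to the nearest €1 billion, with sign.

+€402 billion

MPC = ΔC/ΔYd = (504.48 − 288)/(679 − 351) = 216.48/328 = 0.66.
Spending multiplier = 1/(1 − c + m) = 1/(1 − 0.66 + 0.23) = 1/0.57 ≈ 1.754.
ΔY = k × ΔG = (+€229 billion) / 0.57 ≈ +€402 billion.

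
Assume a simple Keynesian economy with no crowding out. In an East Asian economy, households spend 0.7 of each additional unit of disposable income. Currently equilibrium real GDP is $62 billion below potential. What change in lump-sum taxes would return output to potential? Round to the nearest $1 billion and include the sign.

Spending multiplier = 1/(1 − MPC) = 1/(1 − 0.7) = 1/0.3 ≈ 3.333.
Tax multiplier = −c·k = −0.7/0.3 ≈ −2.333. Need ΔY = +$62 billion, so ΔT = ΔY/(−c·k) = −(+$62 billion) × 0.3 / 0.7 ≈ −$27 billion.
The government should cut lump-sum taxes by $27 billion.

−$27 billion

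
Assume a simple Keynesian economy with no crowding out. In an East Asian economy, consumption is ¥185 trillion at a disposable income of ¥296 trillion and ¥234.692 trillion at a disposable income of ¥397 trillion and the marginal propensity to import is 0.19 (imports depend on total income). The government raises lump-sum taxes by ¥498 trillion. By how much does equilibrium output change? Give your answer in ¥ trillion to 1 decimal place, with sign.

−¥351.0 trillion

MPC = ΔC/ΔYd = (234.692 − 185)/(397 − 296) = 49.692/101 = 0.492.
A lump-sum tax change of +¥498 trillion shifts disposable income by −¥498 trillion; first-round consumption changes by −c × ΔT = −0.492 × (+¥498 trillion) = −¥245.016 trillion.
Expenditure multiplier = 1/(1 − c + m) = 1/(1 − 0.492 + 0.19) = 1/0.698 ≈ 1.433.
The tax multiplier is −c × k ≈ −0.705, so ΔY = k × (−c·ΔT) = (−¥245.016 trillion) / 0.698 ≈ −¥351 trillion.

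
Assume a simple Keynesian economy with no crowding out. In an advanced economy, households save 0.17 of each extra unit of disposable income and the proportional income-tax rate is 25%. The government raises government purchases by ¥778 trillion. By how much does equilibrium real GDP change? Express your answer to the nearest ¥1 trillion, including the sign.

MPC = 1 − MPS = 1 − 0.17 = 0.83.
Government-spending multiplier = 1/(1 − c(1−t)) = 1/(1 − 0.83×0.75) = 1/0.3775 ≈ 2.649.
ΔY = k × ΔG = (+¥778 trillion) / 0.3775 ≈ +¥2,061 trillion.

+¥2,061 trillion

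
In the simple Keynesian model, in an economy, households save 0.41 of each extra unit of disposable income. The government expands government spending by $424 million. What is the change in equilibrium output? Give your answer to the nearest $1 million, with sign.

MPC = 1 − MPS = 1 − 0.41 = 0.59.
Spending multiplier = 1/(1 − MPC) = 1/(1 − 0.59) = 1/0.41 ≈ 2.439.
ΔY = k × ΔG = (+$424 million) / 0.41 ≈ +$1,034 million.

+$1,034 million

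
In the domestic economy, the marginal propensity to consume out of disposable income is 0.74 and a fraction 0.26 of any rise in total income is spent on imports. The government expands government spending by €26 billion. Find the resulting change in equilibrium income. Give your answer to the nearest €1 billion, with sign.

Government-spending multiplier = 1/(1 − c + m) = 1/(1 − 0.74 + 0.26) = 1/0.52 ≈ 1.923.
ΔY = k × ΔG = (+€26 billion) / 0.52 = +€50 billion.

+€50 billion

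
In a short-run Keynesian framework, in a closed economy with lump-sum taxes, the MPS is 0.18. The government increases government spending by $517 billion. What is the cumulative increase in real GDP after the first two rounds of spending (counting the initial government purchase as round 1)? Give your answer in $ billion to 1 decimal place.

$940.9 billion

MPC = 1 − MPS = 1 − 0.18 = 0.82.
Round 1 adds ΔG = $517 billion; each later round is MPC = 0.82 times the previous.
After 2 rounds: 517 + 423.94 = ΔG·(1 − c^2)/(1 − c) = 517 × (1 − 0.6724)/0.18 ≈ $940.9 billion.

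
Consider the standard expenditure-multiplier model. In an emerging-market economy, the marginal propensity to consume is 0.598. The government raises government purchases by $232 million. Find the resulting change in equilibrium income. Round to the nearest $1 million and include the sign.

Expenditure multiplier = 1/(1 − MPC) = 1/(1 − 0.598) = 1/0.402 ≈ 2.488.
ΔY = k × ΔG = (+$232 million) / 0.402 ≈ +$577 million.

+$577 million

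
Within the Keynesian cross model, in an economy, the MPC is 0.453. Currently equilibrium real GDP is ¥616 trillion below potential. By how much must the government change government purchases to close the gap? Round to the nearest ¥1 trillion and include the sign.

+¥337 trillion

Spending multiplier = 1/(1 − MPC) = 1/(1 − 0.453) = 1/0.547 ≈ 1.828.
Need ΔY = +¥616 trillion, so ΔG = ΔY/k = (+¥616 trillion) × 0.547 ≈ +¥337 trillion.
The government should increase government purchases by ¥337 trillion.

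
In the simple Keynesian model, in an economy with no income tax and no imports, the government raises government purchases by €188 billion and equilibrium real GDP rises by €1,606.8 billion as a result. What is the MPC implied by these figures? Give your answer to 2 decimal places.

Implied spending multiplier k = ΔY/ΔG = 1,606.8/188 ≈ 8.5468.
Since k = 1/(1 − MPC), MPC = 1 − 1/k = 1 − ΔG/ΔY = 1 − 188/1,606.8 ≈ 0.88.

0.88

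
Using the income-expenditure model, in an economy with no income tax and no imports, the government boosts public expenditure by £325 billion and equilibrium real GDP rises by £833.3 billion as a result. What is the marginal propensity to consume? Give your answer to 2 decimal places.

0.61

Implied spending multiplier k = ΔY/ΔG = 833.3/325 = 2.564.
Since k = 1/(1 − MPC), MPC = 1 − 1/k = 1 − ΔG/ΔY = 1 − 325/833.3 ≈ 0.61.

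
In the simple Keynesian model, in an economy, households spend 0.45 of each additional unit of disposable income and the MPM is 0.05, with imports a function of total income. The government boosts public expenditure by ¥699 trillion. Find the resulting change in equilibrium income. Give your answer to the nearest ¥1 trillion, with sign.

Expenditure multiplier = 1/(1 − c + m) = 1/(1 − 0.45 + 0.05) = 1/0.6 ≈ 1.667.
ΔY = k × ΔG = (+¥699 trillion) / 0.6 = +¥1,165 trillion.

+¥1,165 trillion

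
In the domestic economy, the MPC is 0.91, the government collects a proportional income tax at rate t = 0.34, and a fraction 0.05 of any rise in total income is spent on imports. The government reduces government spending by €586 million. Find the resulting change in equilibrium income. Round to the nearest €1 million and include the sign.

−€1,304 million

Expenditure multiplier = 1/(1 − c(1−t) + m) = 1/(1 − 0.91×0.66 + 0.05) = 1/0.4494 ≈ 2.225.
ΔY = k × ΔG = (−€586 million) / 0.4494 ≈ −€1,304 million.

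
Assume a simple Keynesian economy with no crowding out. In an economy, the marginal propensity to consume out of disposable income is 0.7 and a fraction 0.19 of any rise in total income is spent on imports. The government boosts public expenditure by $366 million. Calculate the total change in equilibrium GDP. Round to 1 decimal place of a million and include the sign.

Expenditure multiplier = 1/(1 − c + m) = 1/(1 − 0.7 + 0.19) = 1/0.49 ≈ 2.041.
ΔY = k × ΔG = (+$366 million) / 0.49 ≈ +$746.9 million.

+$746.9 million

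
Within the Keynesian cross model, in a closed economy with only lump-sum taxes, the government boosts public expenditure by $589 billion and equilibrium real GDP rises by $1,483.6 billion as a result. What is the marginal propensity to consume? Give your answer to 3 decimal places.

Implied spending multiplier k = ΔY/ΔG = 1,483.6/589 ≈ 2.5188.
Since k = 1/(1 − MPC), MPC = 1 − 1/k = 1 − ΔG/ΔY = 1 − 589/1,483.6 ≈ 0.603.

0.603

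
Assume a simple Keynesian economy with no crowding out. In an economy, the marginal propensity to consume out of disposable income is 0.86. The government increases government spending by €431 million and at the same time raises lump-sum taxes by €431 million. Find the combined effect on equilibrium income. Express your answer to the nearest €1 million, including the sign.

+€431 million

Expenditure multiplier = 1/(1 − MPC) = 1/(1 − 0.86) = 1/0.14 ≈ 7.143.
ΔG contributes k·ΔG = (+€431 million) / 0.14 ≈ +€3,078.6 million.
ΔT of +€431 million changes first-round spending by −c·ΔT = −€370.66 million, contributing k·(−c·ΔT) = (−€370.66 million) / 0.14 ≈ −€2,647.6 million.
With ΔG = ΔT and no other leakages, the balanced-budget multiplier is 1, so ΔY = ΔG = +€431 million.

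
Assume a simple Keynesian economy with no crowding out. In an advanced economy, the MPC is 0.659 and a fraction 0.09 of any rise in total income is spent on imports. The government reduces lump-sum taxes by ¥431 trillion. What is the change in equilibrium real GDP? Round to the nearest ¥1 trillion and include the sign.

+¥659 trillion

A lump-sum tax change of −¥431 trillion shifts disposable income by +¥431 trillion; first-round consumption changes by −c × ΔT = −0.659 × (−¥431 trillion) = +¥284.029 trillion.
Expenditure multiplier = 1/(1 − c + m) = 1/(1 − 0.659 + 0.09) = 1/0.431 ≈ 2.32.
The tax multiplier is −c × k ≈ −1.529, so ΔY = k × (−c·ΔT) = (+¥284.029 trillion) / 0.431 = +¥659 trillion.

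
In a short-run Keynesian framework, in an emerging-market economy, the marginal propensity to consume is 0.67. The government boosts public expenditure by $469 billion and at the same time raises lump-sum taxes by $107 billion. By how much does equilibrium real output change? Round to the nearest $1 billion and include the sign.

+$1,204 billion

Expenditure multiplier = 1/(1 − MPC) = 1/(1 − 0.67) = 1/0.33 ≈ 3.03.
ΔG contributes k·ΔG = (+$469 billion) / 0.33 ≈ +$1,421.2 billion.
ΔT of +$107 billion changes first-round spending by −c·ΔT = −$71.69 billion, contributing k·(−c·ΔT) = (−$71.69 billion) / 0.33 ≈ −$217.2 billion.
Net ΔY = k(ΔG − c·ΔT) = (+$397.31 billion) / 0.33 ≈ +$1,204 billion.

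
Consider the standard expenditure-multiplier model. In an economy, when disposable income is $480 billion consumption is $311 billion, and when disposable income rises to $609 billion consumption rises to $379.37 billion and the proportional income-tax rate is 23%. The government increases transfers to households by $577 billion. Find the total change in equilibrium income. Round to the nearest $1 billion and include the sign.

MPC = ΔC/ΔYd = (379.37 − 311)/(609 − 480) = 68.37/129 = 0.53.
The transfer change shifts disposable income by +$577 billion, so first-round consumption changes by c·ΔTR = 0.53 × (+$577 billion) = +$305.81 billion.
Expenditure multiplier = 1/(1 − c(1−t)) = 1/(1 − 0.53×0.77) = 1/0.5919 ≈ 1.689.
The transfer multiplier is c × k ≈ 0.895, so ΔY = k × (c·ΔTR) = (+$305.81 billion) / 0.5919 ≈ +$517 billion.

+$517 billion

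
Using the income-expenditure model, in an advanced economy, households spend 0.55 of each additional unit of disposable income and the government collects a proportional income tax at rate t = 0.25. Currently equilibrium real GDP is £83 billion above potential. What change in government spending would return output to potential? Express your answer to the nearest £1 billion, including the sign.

Spending multiplier = 1/(1 − c(1−t)) = 1/(1 − 0.55×0.75) = 1/0.5875 ≈ 1.702.
Need ΔY = −£83 billion, so ΔG = ΔY/k = (−£83 billion) × 0.5875 ≈ −£49 billion.
The government should cut government spending by £49 billion.

−£49 billion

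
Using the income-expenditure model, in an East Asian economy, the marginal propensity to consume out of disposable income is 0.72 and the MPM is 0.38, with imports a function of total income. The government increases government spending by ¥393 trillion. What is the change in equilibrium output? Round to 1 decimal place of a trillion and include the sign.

Spending multiplier = 1/(1 − c + m) = 1/(1 − 0.72 + 0.38) = 1/0.66 ≈ 1.515.
ΔY = k × ΔG = (+¥393 trillion) / 0.66 ≈ +¥595.5 trillion.

+¥595.5 trillion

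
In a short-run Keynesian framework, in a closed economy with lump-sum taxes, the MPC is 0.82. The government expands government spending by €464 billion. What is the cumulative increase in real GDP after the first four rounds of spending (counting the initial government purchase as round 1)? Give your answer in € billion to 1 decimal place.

€1,412.3 billion

Round 1 adds ΔG = €464 billion; each later round is MPC = 0.82 times the previous.
After 4 rounds: 464 + 380.48 + 311.9936 + 255.834752 = ΔG·(1 − c^4)/(1 − c) = 464 × (1 − 0.45212176)/0.18 ≈ €1,412.3 billion.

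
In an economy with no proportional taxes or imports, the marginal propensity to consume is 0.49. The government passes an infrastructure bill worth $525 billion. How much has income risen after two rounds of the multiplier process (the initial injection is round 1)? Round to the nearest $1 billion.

$782 billion

Round 1 adds ΔG = $525 billion; each later round is MPC = 0.49 times the previous.
After 2 rounds: 525 + 257.25 = ΔG·(1 − c^2)/(1 − c) = 525 × (1 − 0.2401)/0.51 ≈ $782 billion.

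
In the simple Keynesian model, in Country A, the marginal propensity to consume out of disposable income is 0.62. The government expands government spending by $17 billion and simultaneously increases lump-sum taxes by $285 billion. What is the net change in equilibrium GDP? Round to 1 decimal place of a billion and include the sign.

−$420.3 billion

Expenditure multiplier = 1/(1 − MPC) = 1/(1 − 0.62) = 1/0.38 ≈ 2.632.
ΔG contributes k·ΔG = (+$17 billion) / 0.38 ≈ +$44.7 billion.
ΔT of +$285 billion changes first-round spending by −c·ΔT = −$176.7 billion, contributing k·(−c·ΔT) = (−$176.7 billion) / 0.38 = −$465 billion.
Net ΔY = k(ΔG − c·ΔT) = (−$159.7 billion) / 0.38 ≈ −$420.3 billion.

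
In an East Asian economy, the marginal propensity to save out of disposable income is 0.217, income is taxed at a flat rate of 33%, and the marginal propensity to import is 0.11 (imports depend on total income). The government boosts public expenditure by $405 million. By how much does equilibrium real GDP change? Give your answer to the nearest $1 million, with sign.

+$692 million

MPC = 1 − MPS = 1 − 0.217 = 0.783.
Government-spending multiplier = 1/(1 − c(1−t) + m) = 1/(1 − 0.783×0.67 + 0.11) = 1/0.58539 ≈ 1.708.
ΔY = k × ΔG = (+$405 million) / 0.58539 ≈ +$692 million.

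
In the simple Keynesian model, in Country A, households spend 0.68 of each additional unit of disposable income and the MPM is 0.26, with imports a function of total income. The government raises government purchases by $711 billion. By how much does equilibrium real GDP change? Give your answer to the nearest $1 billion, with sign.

Government-spending multiplier = 1/(1 − c + m) = 1/(1 − 0.68 + 0.26) = 1/0.58 ≈ 1.724.
ΔY = k × ΔG = (+$711 billion) / 0.58 ≈ +$1,226 billion.

+$1,226 billion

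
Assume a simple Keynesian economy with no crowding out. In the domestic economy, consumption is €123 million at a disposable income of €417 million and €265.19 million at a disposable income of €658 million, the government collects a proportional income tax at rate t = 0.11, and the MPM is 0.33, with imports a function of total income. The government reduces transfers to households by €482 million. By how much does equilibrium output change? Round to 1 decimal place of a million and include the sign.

MPC = ΔC/ΔYd = (265.19 − 123)/(658 − 417) = 142.19/241 = 0.59.
The transfer change shifts disposable income by −€482 million, so first-round consumption changes by c·ΔTR = 0.59 × (−€482 million) = −€284.38 million.
Expenditure multiplier = 1/(1 − c(1−t) + m) = 1/(1 − 0.59×0.89 + 0.33) = 1/0.8049 ≈ 1.242.
The transfer multiplier is c × k ≈ 0.733, so ΔY = k × (c·ΔTR) = (−€284.38 million) / 0.8049 ≈ −€353.3 million.

−€353.3 million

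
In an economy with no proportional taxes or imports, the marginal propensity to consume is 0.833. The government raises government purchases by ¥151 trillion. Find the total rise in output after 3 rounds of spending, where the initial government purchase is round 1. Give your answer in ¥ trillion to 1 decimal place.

¥381.6 trillion

Round 1 adds ΔG = ¥151 trillion; each later round is MPC = 0.833 times the previous.
After 3 rounds: 151 + 125.783 + 104.777239 = ΔG·(1 − c^3)/(1 − c) = 151 × (1 − 0.578009537)/0.167 ≈ ¥381.6 trillion.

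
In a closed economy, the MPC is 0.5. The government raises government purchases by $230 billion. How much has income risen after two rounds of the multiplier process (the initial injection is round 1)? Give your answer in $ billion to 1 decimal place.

Round 1 adds ΔG = $230 billion; each later round is MPC = 0.5 times the previous.
After 2 rounds: 230 + 115 = ΔG·(1 − c^2)/(1 − c) = 230 × (1 − 0.25)/0.5 = $345 billion.

$345.0 billion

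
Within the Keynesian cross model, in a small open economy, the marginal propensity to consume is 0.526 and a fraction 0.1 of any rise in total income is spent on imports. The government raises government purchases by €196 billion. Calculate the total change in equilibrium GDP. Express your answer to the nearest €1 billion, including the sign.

Expenditure multiplier = 1/(1 − c + m) = 1/(1 − 0.526 + 0.1) = 1/0.574 ≈ 1.742.
ΔY = k × ΔG = (+€196 billion) / 0.574 ≈ +€341 billion.

+€341 billion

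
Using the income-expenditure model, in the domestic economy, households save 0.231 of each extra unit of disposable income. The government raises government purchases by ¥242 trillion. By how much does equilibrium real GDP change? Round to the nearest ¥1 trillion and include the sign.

+¥1,048 trillion

MPC = 1 − MPS = 1 − 0.231 = 0.769.
Expenditure multiplier = 1/(1 − MPC) = 1/(1 − 0.769) = 1/0.231 ≈ 4.329.
ΔY = k × ΔG = (+¥242 trillion) / 0.231 ≈ +¥1,048 trillion.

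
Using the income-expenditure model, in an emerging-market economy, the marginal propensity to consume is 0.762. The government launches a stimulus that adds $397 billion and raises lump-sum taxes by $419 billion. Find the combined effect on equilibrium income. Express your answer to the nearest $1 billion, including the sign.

Expenditure multiplier = 1/(1 − MPC) = 1/(1 − 0.762) = 1/0.238 ≈ 4.202.
ΔG contributes k·ΔG = (+$397 billion) / 0.238 ≈ +$1,668.1 billion.
ΔT of +$419 billion changes first-round spending by −c·ΔT = −$319.278 billion, contributing k·(−c·ΔT) = (−$319.278 billion) / 0.238 ≈ −$1,341.5 billion.
Net ΔY = k(ΔG − c·ΔT) = (+$77.722 billion) / 0.238 ≈ +$327 billion.

+$327 billion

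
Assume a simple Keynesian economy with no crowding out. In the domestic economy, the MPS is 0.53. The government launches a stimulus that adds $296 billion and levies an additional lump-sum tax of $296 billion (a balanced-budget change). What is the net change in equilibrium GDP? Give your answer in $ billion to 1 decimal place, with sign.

+$296.0 billion

MPC = 1 − MPS = 1 − 0.53 = 0.47.
Expenditure multiplier = 1/(1 − MPC) = 1/(1 − 0.47) = 1/0.53 ≈ 1.887.
ΔG contributes k·ΔG = (+$296 billion) / 0.53 ≈ +$558.5 billion.
ΔT of +$296 billion changes first-round spending by −c·ΔT = −$139.12 billion, contributing k·(−c·ΔT) = (−$139.12 billion) / 0.53 ≈ −$262.5 billion.
With ΔG = ΔT and no other leakages, the balanced-budget multiplier is 1, so ΔY = ΔG = +$296 billion.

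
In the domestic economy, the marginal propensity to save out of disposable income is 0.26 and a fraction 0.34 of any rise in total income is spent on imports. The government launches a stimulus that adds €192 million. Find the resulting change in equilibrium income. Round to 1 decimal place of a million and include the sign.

+€320.0 million

MPC = 1 − MPS = 1 − 0.26 = 0.74.
Government-spending multiplier = 1/(1 − c + m) = 1/(1 − 0.74 + 0.34) = 1/0.6 ≈ 1.667.
ΔY = k × ΔG = (+€192 million) / 0.6 = +€320 million.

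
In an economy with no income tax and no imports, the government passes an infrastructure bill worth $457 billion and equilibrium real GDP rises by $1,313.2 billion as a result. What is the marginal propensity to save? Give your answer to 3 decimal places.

Implied spending multiplier k = ΔY/ΔG = 1,313.2/457 ≈ 2.8735.
Since k = 1/(1 − MPC), MPC = 1 − 1/k = 1 − ΔG/ΔY = 1 − 457/1,313.2 ≈ 0.652.
MPS = 1 − MPC = 0.348.

0.348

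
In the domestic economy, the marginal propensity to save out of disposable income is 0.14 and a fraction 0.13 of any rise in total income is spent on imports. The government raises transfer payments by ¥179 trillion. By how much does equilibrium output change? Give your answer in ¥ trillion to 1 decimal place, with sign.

+¥570.1 trillion

MPC = 1 − MPS = 1 − 0.14 = 0.86.
The transfer change shifts disposable income by +¥179 trillion, so first-round consumption changes by c·ΔTR = 0.86 × (+¥179 trillion) = +¥153.94 trillion.
Expenditure multiplier = 1/(1 − c + m) = 1/(1 − 0.86 + 0.13) = 1/0.27 ≈ 3.704.
The transfer multiplier is c × k ≈ 3.185, so ΔY = k × (c·ΔTR) = (+¥153.94 trillion) / 0.27 ≈ +¥570.1 trillion.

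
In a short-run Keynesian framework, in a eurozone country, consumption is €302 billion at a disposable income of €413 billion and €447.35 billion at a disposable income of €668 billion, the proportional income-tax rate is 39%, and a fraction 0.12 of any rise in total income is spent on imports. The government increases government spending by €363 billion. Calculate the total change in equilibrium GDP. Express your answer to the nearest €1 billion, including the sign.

MPC = ΔC/ΔYd = (447.35 − 302)/(668 − 413) = 145.35/255 = 0.57.
Government-spending multiplier = 1/(1 − c(1−t) + m) = 1/(1 − 0.57×0.61 + 0.12) = 1/0.7723 ≈ 1.295.
ΔY = k × ΔG = (+€363 billion) / 0.7723 ≈ +€470 billion.

+€470 billion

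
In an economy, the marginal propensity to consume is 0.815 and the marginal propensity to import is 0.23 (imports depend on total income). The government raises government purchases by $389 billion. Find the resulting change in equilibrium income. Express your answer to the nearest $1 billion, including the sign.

+$937 billion

Spending multiplier = 1/(1 − c + m) = 1/(1 − 0.815 + 0.23) = 1/0.415 ≈ 2.41.
ΔY = k × ΔG = (+$389 billion) / 0.415 ≈ +$937 billion.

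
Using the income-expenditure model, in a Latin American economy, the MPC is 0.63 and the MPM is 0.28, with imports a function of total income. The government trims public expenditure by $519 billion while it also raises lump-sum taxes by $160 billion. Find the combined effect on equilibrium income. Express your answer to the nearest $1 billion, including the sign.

Expenditure multiplier = 1/(1 − c + m) = 1/(1 − 0.63 + 0.28) = 1/0.65 ≈ 1.538.
ΔG contributes k·ΔG = (−$519 billion) / 0.65 ≈ −$798.5 billion.
ΔT of +$160 billion changes first-round spending by −c·ΔT = −$100.8 billion, contributing k·(−c·ΔT) = (−$100.8 billion) / 0.65 ≈ −$155.1 billion.
Net ΔY = k(ΔG − c·ΔT) = (−$619.8 billion) / 0.65 ≈ −$954 billion.

−$954 billion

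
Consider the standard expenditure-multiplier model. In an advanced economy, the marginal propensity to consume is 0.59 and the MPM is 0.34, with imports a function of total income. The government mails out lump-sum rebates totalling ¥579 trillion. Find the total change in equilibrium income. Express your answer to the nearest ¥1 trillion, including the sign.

A lump-sum tax change of −¥579 trillion shifts disposable income by +¥579 trillion; first-round consumption changes by −c × ΔT = −0.59 × (−¥579 trillion) = +¥341.61 trillion.
Expenditure multiplier = 1/(1 − c + m) = 1/(1 − 0.59 + 0.34) = 1/0.75 ≈ 1.333.
The tax multiplier is −c × k ≈ −0.787, so ΔY = k × (−c·ΔT) = (+¥341.61 trillion) / 0.75 ≈ +¥455 trillion.

+¥455 trillion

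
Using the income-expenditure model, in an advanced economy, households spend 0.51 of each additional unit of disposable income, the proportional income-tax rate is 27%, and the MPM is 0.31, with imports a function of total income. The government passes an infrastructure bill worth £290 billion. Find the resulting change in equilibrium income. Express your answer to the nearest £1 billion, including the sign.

+£309 billion

Expenditure multiplier = 1/(1 − c(1−t) + m) = 1/(1 − 0.51×0.73 + 0.31) = 1/0.9377 ≈ 1.066.
ΔY = k × ΔG = (+£290 billion) / 0.9377 ≈ +£309 billion.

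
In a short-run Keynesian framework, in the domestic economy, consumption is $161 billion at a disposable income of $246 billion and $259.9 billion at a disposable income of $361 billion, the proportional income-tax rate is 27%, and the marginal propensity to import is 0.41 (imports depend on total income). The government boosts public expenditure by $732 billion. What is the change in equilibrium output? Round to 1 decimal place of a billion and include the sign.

+$935.8 billion

MPC = ΔC/ΔYd = (259.9 − 161)/(361 − 246) = 98.9/115 = 0.86.
Spending multiplier = 1/(1 − c(1−t) + m) = 1/(1 − 0.86×0.73 + 0.41) = 1/0.7822 ≈ 1.278.
ΔY = k × ΔG = (+$732 billion) / 0.7822 ≈ +$935.8 billion.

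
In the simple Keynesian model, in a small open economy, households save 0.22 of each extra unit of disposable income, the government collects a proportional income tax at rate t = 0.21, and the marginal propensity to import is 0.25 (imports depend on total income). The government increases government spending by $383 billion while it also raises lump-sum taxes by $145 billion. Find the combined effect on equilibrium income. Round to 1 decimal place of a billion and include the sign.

MPC = 1 − MPS = 1 − 0.22 = 0.78.
Expenditure multiplier = 1/(1 − c(1−t) + m) = 1/(1 − 0.78×0.79 + 0.25) = 1/0.6338 ≈ 1.578.
ΔG contributes k·ΔG = (+$383 billion) / 0.6338 ≈ +$604.3 billion.
ΔT of +$145 billion changes first-round spending by −c·ΔT = −$113.1 billion, contributing k·(−c·ΔT) = (−$113.1 billion) / 0.6338 ≈ −$178.4 billion.
Net ΔY = k(ΔG − c·ΔT) = (+$269.9 billion) / 0.6338 ≈ +$425.8 billion.

+$425.8 billion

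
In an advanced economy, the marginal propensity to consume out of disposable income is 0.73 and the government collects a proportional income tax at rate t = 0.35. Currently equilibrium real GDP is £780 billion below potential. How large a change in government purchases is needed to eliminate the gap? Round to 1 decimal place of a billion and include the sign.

Spending multiplier = 1/(1 − c(1−t)) = 1/(1 − 0.73×0.65) = 1/0.5255 ≈ 1.903.
Need ΔY = +£780 billion, so ΔG = ΔY/k = (+£780 billion) × 0.5255 ≈ +£409.9 billion.
The government should increase government purchases by £409.9 billion.

+£409.9 billion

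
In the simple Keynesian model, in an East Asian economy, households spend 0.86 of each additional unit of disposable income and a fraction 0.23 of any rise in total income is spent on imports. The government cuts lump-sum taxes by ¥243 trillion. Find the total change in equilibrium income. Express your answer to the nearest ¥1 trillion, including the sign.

+¥565 trillion

A lump-sum tax change of −¥243 trillion shifts disposable income by +¥243 trillion; first-round consumption changes by −c × ΔT = −0.86 × (−¥243 trillion) = +¥208.98 trillion.
Expenditure multiplier = 1/(1 − c + m) = 1/(1 − 0.86 + 0.23) = 1/0.37 ≈ 2.703.
The tax multiplier is −c × k ≈ −2.324, so ΔY = k × (−c·ΔT) = (+¥208.98 trillion) / 0.37 ≈ +¥565 trillion.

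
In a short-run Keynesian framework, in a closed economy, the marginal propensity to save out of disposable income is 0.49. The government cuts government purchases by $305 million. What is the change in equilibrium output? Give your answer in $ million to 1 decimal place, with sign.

MPC = 1 − MPS = 1 − 0.49 = 0.51.
Spending multiplier = 1/(1 − MPC) = 1/(1 − 0.51) = 1/0.49 ≈ 2.041.
ΔY = k × ΔG = (−$305 million) / 0.49 ≈ −$622.4 million.

−$622.4 million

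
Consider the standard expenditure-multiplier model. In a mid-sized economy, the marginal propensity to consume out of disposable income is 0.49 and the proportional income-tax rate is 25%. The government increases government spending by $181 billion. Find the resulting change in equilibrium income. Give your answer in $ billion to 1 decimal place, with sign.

+$286.2 billion

Expenditure multiplier = 1/(1 − c(1−t)) = 1/(1 − 0.49×0.75) = 1/0.6325 ≈ 1.581.
ΔY = k × ΔG = (+$181 billion) / 0.6325 ≈ +$286.2 billion.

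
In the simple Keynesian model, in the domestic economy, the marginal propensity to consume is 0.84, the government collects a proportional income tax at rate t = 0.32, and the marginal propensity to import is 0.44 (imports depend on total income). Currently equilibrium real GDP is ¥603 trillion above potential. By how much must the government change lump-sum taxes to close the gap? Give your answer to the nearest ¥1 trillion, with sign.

Spending multiplier = 1/(1 − c(1−t) + m) = 1/(1 − 0.84×0.68 + 0.44) = 1/0.8688 ≈ 1.151.
Tax multiplier = −c·k = −0.84/0.8688 ≈ −0.967. Need ΔY = −¥603 trillion, so ΔT = ΔY/(−c·k) = −(−¥603 trillion) × 0.8688 / 0.84 ≈ +¥624 trillion.
The government should raise lump-sum taxes by ¥624 trillion.

+¥624 trillion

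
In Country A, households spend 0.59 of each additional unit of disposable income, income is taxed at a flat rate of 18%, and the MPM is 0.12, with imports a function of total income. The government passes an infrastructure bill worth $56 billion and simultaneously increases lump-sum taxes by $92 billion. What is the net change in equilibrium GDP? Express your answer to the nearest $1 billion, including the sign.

Expenditure multiplier = 1/(1 − c(1−t) + m) = 1/(1 − 0.59×0.82 + 0.12) = 1/0.6362 ≈ 1.572.
ΔG contributes k·ΔG = (+$56 billion) / 0.6362 ≈ +$88 billion.
ΔT of +$92 billion changes first-round spending by −c·ΔT = −$54.28 billion, contributing k·(−c·ΔT) = (−$54.28 billion) / 0.6362 ≈ −$85.3 billion.
Net ΔY = k(ΔG − c·ΔT) = (+$1.72 billion) / 0.6362 ≈ +$3 billion.

+$3 billion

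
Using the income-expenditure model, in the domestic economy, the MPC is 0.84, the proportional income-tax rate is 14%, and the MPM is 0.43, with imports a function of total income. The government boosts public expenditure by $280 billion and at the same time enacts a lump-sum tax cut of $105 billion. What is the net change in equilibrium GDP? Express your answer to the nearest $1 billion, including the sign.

+$520 billion

Expenditure multiplier = 1/(1 − c(1−t) + m) = 1/(1 − 0.84×0.86 + 0.43) = 1/0.7076 ≈ 1.413.
ΔG contributes k·ΔG = (+$280 billion) / 0.7076 ≈ +$395.7 billion.
ΔT of −$105 billion changes first-round spending by −c·ΔT = +$88.2 billion, contributing k·(−c·ΔT) = (+$88.2 billion) / 0.7076 ≈ +$124.6 billion.
Net ΔY = k(ΔG − c·ΔT) = (+$368.2 billion) / 0.7076 ≈ +$520 billion.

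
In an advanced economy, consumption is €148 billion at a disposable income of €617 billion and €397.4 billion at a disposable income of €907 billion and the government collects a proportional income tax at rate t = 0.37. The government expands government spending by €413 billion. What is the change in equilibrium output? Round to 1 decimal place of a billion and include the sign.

+€901.4 billion

MPC = ΔC/ΔYd = (397.4 − 148)/(907 − 617) = 249.4/290 = 0.86.
Spending multiplier = 1/(1 − c(1−t)) = 1/(1 − 0.86×0.63) = 1/0.4582 ≈ 2.182.
ΔY = k × ΔG = (+€413 billion) / 0.4582 ≈ +€901.4 billion.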